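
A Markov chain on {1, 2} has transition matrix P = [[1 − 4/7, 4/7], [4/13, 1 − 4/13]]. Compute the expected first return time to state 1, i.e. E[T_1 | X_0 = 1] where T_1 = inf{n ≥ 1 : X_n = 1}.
E[T_1 | X_0 = 1] = 1/π_1 = 20/7

For an irreducible recurrent Markov chain with stationary distribution π, E[T_i | X_0 = i] = 1/π_i (Kac's formula). Here π_1 = (4/13)/(4/7 + 4/13) = (4/13)/(80/91) = 7/20, so E[T_1 | X_0 = 1] = 1/π_1 = (4/7 + 4/13)/(4/13) = (80/91)/(4/13) = 20/7.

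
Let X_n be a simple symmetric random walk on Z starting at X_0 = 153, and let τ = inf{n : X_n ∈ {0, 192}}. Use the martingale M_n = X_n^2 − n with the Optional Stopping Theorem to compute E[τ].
E[τ] = 5967

M_n = X_n^2 − n is a martingale (since E[X_{n+1}^2 | F_n] = X_n^2 + 1). By OST (τ has finite mean in a bounded region), E[M_τ] = E[M_0] = X_0^2 − 0 = 153^2 = 23409. Also E[M_τ] = E[X_τ^2] − E[τ]. The walk exits at 0 or 192, with P(hit 192 first) = 153/192, so E[X_τ^2] = 192^2 · 153/192 + 0 = 29376. Thus E[τ] = E[X_τ^2] − E[M_τ] = 29376 − 23409 = 5967 = 153(192 − 153) = 5967.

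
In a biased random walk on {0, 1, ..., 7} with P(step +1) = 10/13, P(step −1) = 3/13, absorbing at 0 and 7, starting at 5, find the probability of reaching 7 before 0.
P(hit 7 before 0) = (1 − (3/10)^5) / (1 − (3/10)^7) = 1425100/1428259

Let u_k denote P(reach 7 before 0 | start at k). Boundary: u_0 = 0, u_7 = 1. Recurrence: u_k = 10/13·u_{k+1} + 3/13·u_{k-1} for 1 ≤ k ≤ 6. Try u_k = A + B·r^k with r = q/p = (3/13)/(10/13) = 3/10. Substitution satisfies the recurrence; boundary conditions give:
  u_k = (1 − r^k) / (1 − r^N) = (1 − (3/10)^5) / (1 − (3/10)^7) = 1425100/1428259.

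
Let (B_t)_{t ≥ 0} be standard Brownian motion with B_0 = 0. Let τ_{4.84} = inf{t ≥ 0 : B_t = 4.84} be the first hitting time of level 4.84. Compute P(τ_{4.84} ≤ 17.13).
P(τ_{4.84} ≤ 17.13) = 2(1 − Φ(4.84/√17.13)) = 2(1 − Φ(1.1694)) ≈ 0.2422

By the reflection principle for standard BM, P(τ_b ≤ t) = 2 · P(B_t ≥ b). Since B_t ~ N(0, t), P(B_t ≥ 4.84) = 1 − Φ(4.84/√t) = 1 − Φ(4.84/√17.13) = 1 − Φ(1.1694) ≈ 0.12112. Doubling: P(τ_{4.84} ≤ 17.13) ≈ 2 · 0.12112 = 0.24224 ≈ 0.2422.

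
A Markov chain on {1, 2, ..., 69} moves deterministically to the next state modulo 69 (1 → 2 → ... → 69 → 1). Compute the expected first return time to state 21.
E[T_21 | X_0 = 21] = 69

The chain cycles deterministically, so starting at state 21 it returns in exactly 69 steps. Equivalently, the stationary distribution is uniform π_j = 1/69 for every state j, so by Kac's formula E[T_21] = 1/π_21 = 69.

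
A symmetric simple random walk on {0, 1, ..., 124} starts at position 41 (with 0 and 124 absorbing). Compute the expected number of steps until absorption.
E[τ | X_0 = 41] = 3403

Let v_k = E[τ | X_0 = k]. Boundary: v_0 = v_124 = 0. Recurrence: v_k = 1 + (v_{k-1} + v_{k+1})/2 for 1 ≤ k ≤ 123. The particular solution to v_k − (v_{k-1} + v_{k+1})/2 = 1 is v_k = −k^2. Adding homogeneous solution A + B k and matching boundaries gives v_k = k (124 − k). Substituting k = 41: v_41 = 41 · 83 = 3403.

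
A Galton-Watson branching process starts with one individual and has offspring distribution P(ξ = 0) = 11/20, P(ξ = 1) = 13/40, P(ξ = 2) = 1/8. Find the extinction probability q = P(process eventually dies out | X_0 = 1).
q = 1

Mean offspring μ = 0·11/20 + 1·13/40 + 2·1/8 = 23/40 ≤ 1. For μ ≤ 1 with offspring not concentrated at 1, the Galton-Watson process goes extinct almost surely, so q = 1.
(Algebraic check: The pgf is f(s) = 11/20 + 13/40·s + 1/8·s². The extinction probability q is the smallest fixed point of f in [0, 1]. Setting s = f(s):
  1/8·s² + (13/40 − 1)·s + 11/20 = 0
  1/8·s² − (11/20 + 1/8)·s + 11/20 = 0
which factors as (s − 1)·(1/8·s − 11/20) = 0, giving roots s = 1 and s = (11/20)/(1/8) = 22/5. Since 22/5 ≥ 1, the smallest root in [0, 1] is s = 1.)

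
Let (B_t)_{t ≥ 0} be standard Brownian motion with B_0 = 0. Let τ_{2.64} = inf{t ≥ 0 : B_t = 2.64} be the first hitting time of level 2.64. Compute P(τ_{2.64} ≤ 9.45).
P(τ_{2.64} ≤ 9.45) = 2(1 − Φ(2.64/√9.45)) = 2(1 − Φ(0.8588)) ≈ 0.3905

By the reflection principle for standard BM, P(τ_b ≤ t) = 2 · P(B_t ≥ b). Since B_t ~ N(0, t), P(B_t ≥ 2.64) = 1 − Φ(2.64/√t) = 1 − Φ(2.64/√9.45) = 1 − Φ(0.8588) ≈ 0.19523. Doubling: P(τ_{2.64} ≤ 9.45) ≈ 2 · 0.19523 = 0.39046 ≈ 0.3905.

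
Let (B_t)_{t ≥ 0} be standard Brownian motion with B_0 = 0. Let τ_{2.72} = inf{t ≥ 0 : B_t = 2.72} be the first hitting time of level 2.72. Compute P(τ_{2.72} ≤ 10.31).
P(τ_{2.72} ≤ 10.31) = 2(1 − Φ(2.72/√10.31)) = 2(1 − Φ(0.8471)) ≈ 0.3969

By the reflection principle for standard BM, P(τ_b ≤ t) = 2 · P(B_t ≥ b). Since B_t ~ N(0, t), P(B_t ≥ 2.72) = 1 − Φ(2.72/√t) = 1 − Φ(2.72/√10.31) = 1 − Φ(0.8471) ≈ 0.19847. Doubling: P(τ_{2.72} ≤ 10.31) ≈ 2 · 0.19847 = 0.39694 ≈ 0.3969.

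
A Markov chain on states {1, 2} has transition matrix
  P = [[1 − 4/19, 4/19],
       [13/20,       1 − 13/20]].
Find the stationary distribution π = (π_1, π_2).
π_1 = 247/327, π_2 = 80/327

Solve πP = π with π_1 + π_2 = 1. From πP = π: π_1 · (1 − 4/19) + π_2 · 13/20 = π_1 ⇒ π_2 · 13/20 = π_1 · 4/19 ⇒ π_2/π_1 = (4/19)/(13/20) = 80/247. Together with π_1 + π_2 = 1:
  π_1 = (13/20)/(4/19 + 13/20) = (13/20)/(327/380) = 247/327,
  π_2 = (4/19)/(4/19 + 13/20) = (4/19)/(327/380) = 80/327.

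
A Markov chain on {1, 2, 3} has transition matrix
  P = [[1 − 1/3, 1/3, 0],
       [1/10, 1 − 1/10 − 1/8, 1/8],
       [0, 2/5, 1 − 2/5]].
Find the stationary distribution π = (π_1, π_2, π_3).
π = (8/43, 80/129, 25/129)

This is a birth-death chain on three states, which satisfies detailed balance: π_1 · P_{12} = π_2 · P_{21} and π_2 · P_{23} = π_3 · P_{32}.
From π_1 · 1/3 = π_2 · 1/10: π_2/π_1 = (1/3)/(1/10) = 10/3.
From π_2 · 1/8 = π_3 · 2/5: π_3/π_2 = (1/8)/(2/5) = 5/16.
Take π_1 proportional to 1; then unnormalized π = (1, 10/3, 25/24). Normalize by dividing by the sum 43/8:
  π = (8/43, 80/129, 25/129).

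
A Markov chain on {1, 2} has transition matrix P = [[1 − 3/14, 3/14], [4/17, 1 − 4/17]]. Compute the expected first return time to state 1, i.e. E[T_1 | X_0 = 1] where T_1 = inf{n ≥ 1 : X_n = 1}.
E[T_1 | X_0 = 1] = 1/π_1 = 107/56

For an irreducible recurrent Markov chain with stationary distribution π, E[T_i | X_0 = i] = 1/π_i (Kac's formula). Here π_1 = (4/17)/(3/14 + 4/17) = (4/17)/(107/238) = 56/107, so E[T_1 | X_0 = 1] = 1/π_1 = (3/14 + 4/17)/(4/17) = (107/238)/(4/17) = 107/56.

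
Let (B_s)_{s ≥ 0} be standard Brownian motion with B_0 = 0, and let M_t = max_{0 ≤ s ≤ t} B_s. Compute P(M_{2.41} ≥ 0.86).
P(M_{2.41} ≥ 0.86) = 2·P(B_{2.41} ≥ 0.86) = 2(1 − Φ(0.86/√2.41)) ≈ 0.5796

By the reflection principle for Brownian motion, P(M_t ≥ a) = 2 · P(B_t ≥ a) for a ≥ 0. Since B_t ~ N(0, t), P(B_t ≥ 0.86) = 1 − Φ(0.86/√t) = 1 − Φ(0.86/√2.41) = 1 − Φ(0.5540). So
  P(M_{2.41} ≥ 0.86) = 2(1 − Φ(0.5540)) ≈ 0.5796.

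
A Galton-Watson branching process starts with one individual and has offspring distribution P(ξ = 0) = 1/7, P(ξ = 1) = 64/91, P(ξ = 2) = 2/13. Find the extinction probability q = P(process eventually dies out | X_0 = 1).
q = 13/14

The pgf is f(s) = 1/7 + 64/91·s + 2/13·s². The extinction probability q is the smallest fixed point of f in [0, 1]. Setting s = f(s):
  2/13·s² + (64/91 − 1)·s + 1/7 = 0
  2/13·s² − (1/7 + 2/13)·s + 1/7 = 0
which factors as (s − 1)·(2/13·s − 1/7) = 0, giving roots s = 1 and s = (1/7)/(2/13) = 13/14.
Mean offspring μ = 64/91 + 2·2/13 = 92/91 > 1 (supercritical), so q < 1. The extinction probability is the smaller root: q = (1/7)/(2/13) = 13/14.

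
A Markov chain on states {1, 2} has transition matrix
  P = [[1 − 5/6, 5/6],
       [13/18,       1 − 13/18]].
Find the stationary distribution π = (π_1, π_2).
π_1 = 13/28, π_2 = 15/28

Solve πP = π with π_1 + π_2 = 1. From πP = π: π_1 · (1 − 5/6) + π_2 · 13/18 = π_1 ⇒ π_2 · 13/18 = π_1 · 5/6 ⇒ π_2/π_1 = (5/6)/(13/18) = 15/13. Together with π_1 + π_2 = 1:
  π_1 = (13/18)/(5/6 + 13/18) = (13/18)/(14/9) = 13/28,
  π_2 = (5/6)/(5/6 + 13/18) = (5/6)/(14/9) = 15/28.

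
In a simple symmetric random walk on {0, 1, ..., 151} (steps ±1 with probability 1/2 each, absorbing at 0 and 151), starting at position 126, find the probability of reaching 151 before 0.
P(hit 151 before 0) = 126/151

Let u_k = P(hit 151 before 0 | start at k). Then u_0 = 0, u_151 = 1, and u_k = u_{k-1}/2 + u_{k+1}/2 for 1 ≤ k ≤ 150. This harmonic recurrence is solved by u_k = k/151, giving u_126 = 126/151.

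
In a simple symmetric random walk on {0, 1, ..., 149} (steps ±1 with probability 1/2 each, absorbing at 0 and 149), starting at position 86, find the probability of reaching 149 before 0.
P(hit 149 before 0) = 86/149

Let u_k = P(hit 149 before 0 | start at k). Then u_0 = 0, u_149 = 1, and u_k = u_{k-1}/2 + u_{k+1}/2 for 1 ≤ k ≤ 148. This harmonic recurrence is solved by u_k = k/149, giving u_86 = 86/149.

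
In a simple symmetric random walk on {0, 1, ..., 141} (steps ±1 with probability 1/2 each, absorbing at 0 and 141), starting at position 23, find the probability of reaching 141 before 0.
P(hit 141 before 0) = 23/141

Let u_k = P(hit 141 before 0 | start at k). Then u_0 = 0, u_141 = 1, and u_k = u_{k-1}/2 + u_{k+1}/2 for 1 ≤ k ≤ 140. This harmonic recurrence is solved by u_k = k/141, giving u_23 = 23/141.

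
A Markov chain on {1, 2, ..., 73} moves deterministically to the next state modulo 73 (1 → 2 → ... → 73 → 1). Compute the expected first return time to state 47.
E[T_47 | X_0 = 47] = 73

The chain cycles deterministically, so starting at state 47 it returns in exactly 73 steps. Equivalently, the stationary distribution is uniform π_j = 1/73 for every state j, so by Kac's formula E[T_47] = 1/π_47 = 73.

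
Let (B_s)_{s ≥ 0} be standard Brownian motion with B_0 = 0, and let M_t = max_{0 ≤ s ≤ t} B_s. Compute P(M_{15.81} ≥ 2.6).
P(M_{15.81} ≥ 2.6) = 2·P(B_{15.81} ≥ 2.6) = 2(1 − Φ(2.6/√15.81)) ≈ 0.5132

By the reflection principle for Brownian motion, P(M_t ≥ a) = 2 · P(B_t ≥ a) for a ≥ 0. Since B_t ~ N(0, t), P(B_t ≥ 2.6) = 1 − Φ(2.6/√t) = 1 − Φ(2.6/√15.81) = 1 − Φ(0.6539). So
  P(M_{15.81} ≥ 2.6) = 2(1 − Φ(0.6539)) ≈ 0.5132.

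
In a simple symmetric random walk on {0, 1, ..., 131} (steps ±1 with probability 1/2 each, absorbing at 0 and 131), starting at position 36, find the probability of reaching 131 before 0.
P(hit 131 before 0) = 36/131

Let u_k = P(hit 131 before 0 | start at k). Then u_0 = 0, u_131 = 1, and u_k = u_{k-1}/2 + u_{k+1}/2 for 1 ≤ k ≤ 130. This harmonic recurrence is solved by u_k = k/131, giving u_36 = 36/131.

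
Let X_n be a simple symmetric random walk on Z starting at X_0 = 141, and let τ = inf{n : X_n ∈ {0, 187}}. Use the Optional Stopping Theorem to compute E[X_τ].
E[X_τ] = 141

X_n is a martingale and τ is a bounded-mean stopping time (indeed τ is finite a.s. with bounded expectation since the walk is in a bounded region). By the OST, E[X_τ] = E[X_0] = 141. Equivalently: E[X_τ] = 187 · P(hit 187 first) + 0 · P(hit 0 first) = 187 · (141/187) = 141.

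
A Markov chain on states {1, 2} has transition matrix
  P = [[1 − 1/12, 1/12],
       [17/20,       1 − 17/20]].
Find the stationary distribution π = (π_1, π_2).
π_1 = 51/56, π_2 = 5/56

Solve πP = π with π_1 + π_2 = 1. From πP = π: π_1 · (1 − 1/12) + π_2 · 17/20 = π_1 ⇒ π_2 · 17/20 = π_1 · 1/12 ⇒ π_2/π_1 = (1/12)/(17/20) = 5/51. Together with π_1 + π_2 = 1:
  π_1 = (17/20)/(1/12 + 17/20) = (17/20)/(14/15) = 51/56,
  π_2 = (1/12)/(1/12 + 17/20) = (1/12)/(14/15) = 5/56.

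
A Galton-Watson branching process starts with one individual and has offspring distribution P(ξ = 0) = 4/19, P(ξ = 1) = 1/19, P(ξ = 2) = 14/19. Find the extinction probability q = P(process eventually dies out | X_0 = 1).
q = 2/7

The pgf is f(s) = 4/19 + 1/19·s + 14/19·s². The extinction probability q is the smallest fixed point of f in [0, 1]. Setting s = f(s):
  14/19·s² + (1/19 − 1)·s + 4/19 = 0
  14/19·s² − (4/19 + 14/19)·s + 4/19 = 0
which factors as (s − 1)·(14/19·s − 4/19) = 0, giving roots s = 1 and s = (4/19)/(14/19) = 2/7.
Mean offspring μ = 1/19 + 2·14/19 = 29/19 > 1 (supercritical), so q < 1. The extinction probability is the smaller root: q = (4/19)/(14/19) = 2/7.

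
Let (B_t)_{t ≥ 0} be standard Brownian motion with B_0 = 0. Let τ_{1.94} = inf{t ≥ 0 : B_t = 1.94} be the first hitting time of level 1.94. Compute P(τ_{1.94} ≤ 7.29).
P(τ_{1.94} ≤ 7.29) = 2(1 − Φ(1.94/√7.29)) = 2(1 − Φ(0.7185)) ≈ 0.4724

By the reflection principle for standard BM, P(τ_b ≤ t) = 2 · P(B_t ≥ b). Since B_t ~ N(0, t), P(B_t ≥ 1.94) = 1 − Φ(1.94/√t) = 1 − Φ(1.94/√7.29) = 1 − Φ(0.7185) ≈ 0.23622. Doubling: P(τ_{1.94} ≤ 7.29) ≈ 2 · 0.23622 = 0.47244 ≈ 0.4724.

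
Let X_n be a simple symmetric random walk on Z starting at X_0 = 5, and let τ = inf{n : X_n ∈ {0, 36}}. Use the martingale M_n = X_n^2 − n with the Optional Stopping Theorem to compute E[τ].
E[τ] = 155

M_n = X_n^2 − n is a martingale (since E[X_{n+1}^2 | F_n] = X_n^2 + 1). By OST (τ has finite mean in a bounded region), E[M_τ] = E[M_0] = X_0^2 − 0 = 5^2 = 25. Also E[M_τ] = E[X_τ^2] − E[τ]. The walk exits at 0 or 36, with P(hit 36 first) = 5/36, so E[X_τ^2] = 36^2 · 5/36 + 0 = 180. Thus E[τ] = E[X_τ^2] − E[M_τ] = 180 − 25 = 155 = 5(36 − 5) = 155.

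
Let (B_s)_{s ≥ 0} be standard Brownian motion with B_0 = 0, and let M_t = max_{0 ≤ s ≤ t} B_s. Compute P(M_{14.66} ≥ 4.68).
P(M_{14.66} ≥ 4.68) = 2·P(B_{14.66} ≥ 4.68) = 2(1 − Φ(4.68/√14.66)) ≈ 0.2216

By the reflection principle for Brownian motion, P(M_t ≥ a) = 2 · P(B_t ≥ a) for a ≥ 0. Since B_t ~ N(0, t), P(B_t ≥ 4.68) = 1 − Φ(4.68/√t) = 1 − Φ(4.68/√14.66) = 1 − Φ(1.2223). So
  P(M_{14.66} ≥ 4.68) = 2(1 − Φ(1.2223)) ≈ 0.2216.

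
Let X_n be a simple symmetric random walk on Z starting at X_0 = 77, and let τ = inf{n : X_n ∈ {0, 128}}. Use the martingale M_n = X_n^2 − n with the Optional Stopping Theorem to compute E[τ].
E[τ] = 3927

M_n = X_n^2 − n is a martingale (since E[X_{n+1}^2 | F_n] = X_n^2 + 1). By OST (τ has finite mean in a bounded region), E[M_τ] = E[M_0] = X_0^2 − 0 = 77^2 = 5929. Also E[M_τ] = E[X_τ^2] − E[τ]. The walk exits at 0 or 128, with P(hit 128 first) = 77/128, so E[X_τ^2] = 128^2 · 77/128 + 0 = 9856. Thus E[τ] = E[X_τ^2] − E[M_τ] = 9856 − 5929 = 3927 = 77(128 − 77) = 3927.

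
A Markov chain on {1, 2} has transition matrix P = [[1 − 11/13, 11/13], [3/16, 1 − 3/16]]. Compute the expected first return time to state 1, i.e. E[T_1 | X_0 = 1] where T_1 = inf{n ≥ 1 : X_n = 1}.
E[T_1 | X_0 = 1] = 1/π_1 = 215/39

For an irreducible recurrent Markov chain with stationary distribution π, E[T_i | X_0 = i] = 1/π_i (Kac's formula). Here π_1 = (3/16)/(11/13 + 3/16) = (3/16)/(215/208) = 39/215, so E[T_1 | X_0 = 1] = 1/π_1 = (11/13 + 3/16)/(3/16) = (215/208)/(3/16) = 215/39.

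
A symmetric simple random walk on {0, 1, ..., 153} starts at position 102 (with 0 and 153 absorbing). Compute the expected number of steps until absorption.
E[τ | X_0 = 102] = 5202

Let v_k = E[τ | X_0 = k]. Boundary: v_0 = v_153 = 0. Recurrence: v_k = 1 + (v_{k-1} + v_{k+1})/2 for 1 ≤ k ≤ 152. The particular solution to v_k − (v_{k-1} + v_{k+1})/2 = 1 is v_k = −k^2. Adding homogeneous solution A + B k and matching boundaries gives v_k = k (153 − k). Substituting k = 102: v_102 = 102 · 51 = 5202.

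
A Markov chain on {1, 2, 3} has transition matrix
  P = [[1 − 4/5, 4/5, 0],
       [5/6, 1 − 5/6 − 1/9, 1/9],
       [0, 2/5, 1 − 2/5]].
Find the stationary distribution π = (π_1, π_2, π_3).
π = (75/167, 72/167, 20/167)

This is a birth-death chain on three states, which satisfies detailed balance: π_1 · P_{12} = π_2 · P_{21} and π_2 · P_{23} = π_3 · P_{32}.
From π_1 · 4/5 = π_2 · 5/6: π_2/π_1 = (4/5)/(5/6) = 24/25.
From π_2 · 1/9 = π_3 · 2/5: π_3/π_2 = (1/9)/(2/5) = 5/18.
Take π_1 proportional to 1; then unnormalized π = (1, 24/25, 4/15). Normalize by dividing by the sum 167/75:
  π = (75/167, 72/167, 20/167).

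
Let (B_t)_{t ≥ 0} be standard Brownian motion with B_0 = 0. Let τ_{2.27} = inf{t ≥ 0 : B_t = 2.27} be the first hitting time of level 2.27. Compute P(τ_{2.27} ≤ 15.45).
P(τ_{2.27} ≤ 15.45) = 2(1 − Φ(2.27/√15.45)) = 2(1 − Φ(0.5775)) ≈ 0.5636

By the reflection principle for standard BM, P(τ_b ≤ t) = 2 · P(B_t ≥ b). Since B_t ~ N(0, t), P(B_t ≥ 2.27) = 1 − Φ(2.27/√t) = 1 − Φ(2.27/√15.45) = 1 − Φ(0.5775) ≈ 0.28180. Doubling: P(τ_{2.27} ≤ 15.45) ≈ 2 · 0.28180 = 0.56360 ≈ 0.5636.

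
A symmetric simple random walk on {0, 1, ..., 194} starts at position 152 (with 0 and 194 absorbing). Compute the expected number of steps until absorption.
E[τ | X_0 = 152] = 6384

Let v_k = E[τ | X_0 = k]. Boundary: v_0 = v_194 = 0. Recurrence: v_k = 1 + (v_{k-1} + v_{k+1})/2 for 1 ≤ k ≤ 193. The particular solution to v_k − (v_{k-1} + v_{k+1})/2 = 1 is v_k = −k^2. Adding homogeneous solution A + B k and matching boundaries gives v_k = k (194 − k). Substituting k = 152: v_152 = 152 · 42 = 6384.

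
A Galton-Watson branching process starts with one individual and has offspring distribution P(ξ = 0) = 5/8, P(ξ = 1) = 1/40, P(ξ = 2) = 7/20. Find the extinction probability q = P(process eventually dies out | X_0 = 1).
q = 1

Mean offspring μ = 0·5/8 + 1·1/40 + 2·7/20 = 29/40 ≤ 1. For μ ≤ 1 with offspring not concentrated at 1, the Galton-Watson process goes extinct almost surely, so q = 1.
(Algebraic check: The pgf is f(s) = 5/8 + 1/40·s + 7/20·s². The extinction probability q is the smallest fixed point of f in [0, 1]. Setting s = f(s):
  7/20·s² + (1/40 − 1)·s + 5/8 = 0
  7/20·s² − (5/8 + 7/20)·s + 5/8 = 0
which factors as (s − 1)·(7/20·s − 5/8) = 0, giving roots s = 1 and s = (5/8)/(7/20) = 25/14. Since 25/14 ≥ 1, the smallest root in [0, 1] is s = 1.)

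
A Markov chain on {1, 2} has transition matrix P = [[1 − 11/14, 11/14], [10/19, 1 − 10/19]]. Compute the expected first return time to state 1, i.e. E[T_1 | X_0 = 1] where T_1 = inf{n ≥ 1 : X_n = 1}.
E[T_1 | X_0 = 1] = 1/π_1 = 349/140

For an irreducible recurrent Markov chain with stationary distribution π, E[T_i | X_0 = i] = 1/π_i (Kac's formula). Here π_1 = (10/19)/(11/14 + 10/19) = (10/19)/(349/266) = 140/349, so E[T_1 | X_0 = 1] = 1/π_1 = (11/14 + 10/19)/(10/19) = (349/266)/(10/19) = 349/140.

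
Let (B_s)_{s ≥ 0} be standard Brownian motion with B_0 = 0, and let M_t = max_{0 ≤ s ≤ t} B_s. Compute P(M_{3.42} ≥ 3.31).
P(M_{3.42} ≥ 3.31) = 2·P(B_{3.42} ≥ 3.31) = 2(1 − Φ(3.31/√3.42)) ≈ 0.0735

By the reflection principle for Brownian motion, P(M_t ≥ a) = 2 · P(B_t ≥ a) for a ≥ 0. Since B_t ~ N(0, t), P(B_t ≥ 3.31) = 1 − Φ(3.31/√t) = 1 − Φ(3.31/√3.42) = 1 − Φ(1.7898). So
  P(M_{3.42} ≥ 3.31) = 2(1 − Φ(1.7898)) ≈ 0.0735.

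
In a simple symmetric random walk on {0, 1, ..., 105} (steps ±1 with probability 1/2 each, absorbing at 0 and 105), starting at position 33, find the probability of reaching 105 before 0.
P(hit 105 before 0) = 33/105 = 11/35

Let u_k = P(hit 105 before 0 | start at k). Then u_0 = 0, u_105 = 1, and u_k = u_{k-1}/2 + u_{k+1}/2 for 1 ≤ k ≤ 104. This harmonic recurrence is solved by u_k = k/105, giving u_33 = 33/105 = 11/35.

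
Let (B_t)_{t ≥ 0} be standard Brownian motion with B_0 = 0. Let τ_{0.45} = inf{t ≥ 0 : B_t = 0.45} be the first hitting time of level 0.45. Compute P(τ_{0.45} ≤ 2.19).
P(τ_{0.45} ≤ 2.19) = 2(1 − Φ(0.45/√2.19)) = 2(1 − Φ(0.3041)) ≈ 0.7611

By the reflection principle for standard BM, P(τ_b ≤ t) = 2 · P(B_t ≥ b). Since B_t ~ N(0, t), P(B_t ≥ 0.45) = 1 − Φ(0.45/√t) = 1 − Φ(0.45/√2.19) = 1 − Φ(0.3041) ≈ 0.38053. Doubling: P(τ_{0.45} ≤ 2.19) ≈ 2 · 0.38053 = 0.76106 ≈ 0.7611.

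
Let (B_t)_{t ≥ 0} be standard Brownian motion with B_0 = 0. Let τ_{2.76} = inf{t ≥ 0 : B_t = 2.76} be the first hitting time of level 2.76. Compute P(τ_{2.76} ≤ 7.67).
P(τ_{2.76} ≤ 7.67) = 2(1 − Φ(2.76/√7.67)) = 2(1 − Φ(0.9966)) ≈ 0.3190

By the reflection principle for standard BM, P(τ_b ≤ t) = 2 · P(B_t ≥ b). Since B_t ~ N(0, t), P(B_t ≥ 2.76) = 1 − Φ(2.76/√t) = 1 − Φ(2.76/√7.67) = 1 − Φ(0.9966) ≈ 0.15948. Doubling: P(τ_{2.76} ≤ 7.67) ≈ 2 · 0.15948 = 0.31896 ≈ 0.3190.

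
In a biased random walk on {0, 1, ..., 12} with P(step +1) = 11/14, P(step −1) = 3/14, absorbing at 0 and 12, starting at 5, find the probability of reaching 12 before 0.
P(hit 12 before 0) = (1 − (3/11)^5) / (1 − (3/11)^12) = 391711624271/392303480660

Let u_k denote P(reach 12 before 0 | start at k). Boundary: u_0 = 0, u_12 = 1. Recurrence: u_k = 11/14·u_{k+1} + 3/14·u_{k-1} for 1 ≤ k ≤ 11. Try u_k = A + B·r^k with r = q/p = (3/14)/(11/14) = 3/11. Substitution satisfies the recurrence; boundary conditions give:
  u_k = (1 − r^k) / (1 − r^N) = (1 − (3/11)^5) / (1 − (3/11)^12) = 391711624271/392303480660.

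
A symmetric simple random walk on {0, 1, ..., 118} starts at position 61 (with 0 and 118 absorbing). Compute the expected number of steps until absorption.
E[τ | X_0 = 61] = 3477

Let v_k = E[τ | X_0 = k]. Boundary: v_0 = v_118 = 0. Recurrence: v_k = 1 + (v_{k-1} + v_{k+1})/2 for 1 ≤ k ≤ 117. The particular solution to v_k − (v_{k-1} + v_{k+1})/2 = 1 is v_k = −k^2. Adding homogeneous solution A + B k and matching boundaries gives v_k = k (118 − k). Substituting k = 61: v_61 = 61 · 57 = 3477.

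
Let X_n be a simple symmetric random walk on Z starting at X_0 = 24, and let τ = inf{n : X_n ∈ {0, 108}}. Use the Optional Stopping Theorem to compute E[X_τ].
E[X_τ] = 24

X_n is a martingale and τ is a bounded-mean stopping time (indeed τ is finite a.s. with bounded expectation since the walk is in a bounded region). By the OST, E[X_τ] = E[X_0] = 24. Equivalently: E[X_τ] = 108 · P(hit 108 first) + 0 · P(hit 0 first) = 108 · (24/108) = 24.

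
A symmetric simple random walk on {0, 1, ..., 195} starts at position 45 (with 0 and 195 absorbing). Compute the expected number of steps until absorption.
E[τ | X_0 = 45] = 6750

Let v_k = E[τ | X_0 = k]. Boundary: v_0 = v_195 = 0. Recurrence: v_k = 1 + (v_{k-1} + v_{k+1})/2 for 1 ≤ k ≤ 194. The particular solution to v_k − (v_{k-1} + v_{k+1})/2 = 1 is v_k = −k^2. Adding homogeneous solution A + B k and matching boundaries gives v_k = k (195 − k). Substituting k = 45: v_45 = 45 · 150 = 6750.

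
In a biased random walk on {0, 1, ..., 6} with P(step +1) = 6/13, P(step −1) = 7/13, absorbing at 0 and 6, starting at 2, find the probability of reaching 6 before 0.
P(hit 6 before 0) = (1 − (7/6)^2) / (1 − (7/6)^6) = 1296/5461

Let u_k denote P(reach 6 before 0 | start at k). Boundary: u_0 = 0, u_6 = 1. Recurrence: u_k = 6/13·u_{k+1} + 7/13·u_{k-1} for 1 ≤ k ≤ 5. Try u_k = A + B·r^k with r = q/p = (7/13)/(6/13) = 7/6. Substitution satisfies the recurrence; boundary conditions give:
  u_k = (1 − r^k) / (1 − r^N) = (1 − (7/6)^2) / (1 − (7/6)^6) = 1296/5461.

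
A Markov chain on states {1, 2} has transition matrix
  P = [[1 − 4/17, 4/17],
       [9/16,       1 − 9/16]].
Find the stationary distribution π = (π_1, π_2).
π_1 = 153/217, π_2 = 64/217

Solve πP = π with π_1 + π_2 = 1. From πP = π: π_1 · (1 − 4/17) + π_2 · 9/16 = π_1 ⇒ π_2 · 9/16 = π_1 · 4/17 ⇒ π_2/π_1 = (4/17)/(9/16) = 64/153. Together with π_1 + π_2 = 1:
  π_1 = (9/16)/(4/17 + 9/16) = (9/16)/(217/272) = 153/217,
  π_2 = (4/17)/(4/17 + 9/16) = (4/17)/(217/272) = 64/217.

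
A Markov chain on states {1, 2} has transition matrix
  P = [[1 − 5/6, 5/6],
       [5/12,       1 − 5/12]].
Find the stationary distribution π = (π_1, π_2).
π_1 = 1/3, π_2 = 2/3

Solve πP = π with π_1 + π_2 = 1. From πP = π: π_1 · (1 − 5/6) + π_2 · 5/12 = π_1 ⇒ π_2 · 5/12 = π_1 · 5/6 ⇒ π_2/π_1 = (5/6)/(5/12) = 2. Together with π_1 + π_2 = 1:
  π_1 = (5/12)/(5/6 + 5/12) = (5/12)/(5/4) = 1/3,
  π_2 = (5/6)/(5/6 + 5/12) = (5/6)/(5/4) = 2/3.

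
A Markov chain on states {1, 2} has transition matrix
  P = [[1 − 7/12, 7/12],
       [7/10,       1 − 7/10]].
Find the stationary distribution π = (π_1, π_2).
π_1 = 6/11, π_2 = 5/11

Solve πP = π with π_1 + π_2 = 1. From πP = π: π_1 · (1 − 7/12) + π_2 · 7/10 = π_1 ⇒ π_2 · 7/10 = π_1 · 7/12 ⇒ π_2/π_1 = (7/12)/(7/10) = 5/6. Together with π_1 + π_2 = 1:
  π_1 = (7/10)/(7/12 + 7/10) = (7/10)/(77/60) = 6/11,
  π_2 = (7/12)/(7/12 + 7/10) = (7/12)/(77/60) = 5/11.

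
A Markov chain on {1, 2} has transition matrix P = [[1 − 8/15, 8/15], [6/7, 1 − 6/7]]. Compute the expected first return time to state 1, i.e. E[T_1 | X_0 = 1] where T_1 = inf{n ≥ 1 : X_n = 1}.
E[T_1 | X_0 = 1] = 1/π_1 = 73/45

For an irreducible recurrent Markov chain with stationary distribution π, E[T_i | X_0 = i] = 1/π_i (Kac's formula). Here π_1 = (6/7)/(8/15 + 6/7) = (6/7)/(146/105) = 45/73, so E[T_1 | X_0 = 1] = 1/π_1 = (8/15 + 6/7)/(6/7) = (146/105)/(6/7) = 73/45.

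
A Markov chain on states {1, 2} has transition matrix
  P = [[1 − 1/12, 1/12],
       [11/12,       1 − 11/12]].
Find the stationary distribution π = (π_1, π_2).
π_1 = 11/12, π_2 = 1/12

Solve πP = π with π_1 + π_2 = 1. From πP = π: π_1 · (1 − 1/12) + π_2 · 11/12 = π_1 ⇒ π_2 · 11/12 = π_1 · 1/12 ⇒ π_2/π_1 = (1/12)/(11/12) = 1/11. Together with π_1 + π_2 = 1:
  π_1 = (11/12)/(1/12 + 11/12) = (11/12)/(1) = 11/12,
  π_2 = (1/12)/(1/12 + 11/12) = (1/12)/(1) = 1/12.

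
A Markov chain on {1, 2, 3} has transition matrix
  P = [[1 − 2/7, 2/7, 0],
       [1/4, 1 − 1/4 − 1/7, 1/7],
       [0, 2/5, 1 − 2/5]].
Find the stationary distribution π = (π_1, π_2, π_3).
π = (49/125, 56/125, 4/25)

This is a birth-death chain on three states, which satisfies detailed balance: π_1 · P_{12} = π_2 · P_{21} and π_2 · P_{23} = π_3 · P_{32}.
From π_1 · 2/7 = π_2 · 1/4: π_2/π_1 = (2/7)/(1/4) = 8/7.
From π_2 · 1/7 = π_3 · 2/5: π_3/π_2 = (1/7)/(2/5) = 5/14.
Take π_1 proportional to 1; then unnormalized π = (1, 8/7, 20/49). Normalize by dividing by the sum 125/49:
  π = (49/125, 56/125, 4/25).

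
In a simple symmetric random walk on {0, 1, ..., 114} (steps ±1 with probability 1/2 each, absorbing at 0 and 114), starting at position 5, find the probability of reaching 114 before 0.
P(hit 114 before 0) = 5/114

Let u_k = P(hit 114 before 0 | start at k). Then u_0 = 0, u_114 = 1, and u_k = u_{k-1}/2 + u_{k+1}/2 for 1 ≤ k ≤ 113. This harmonic recurrence is solved by u_k = k/114, giving u_5 = 5/114.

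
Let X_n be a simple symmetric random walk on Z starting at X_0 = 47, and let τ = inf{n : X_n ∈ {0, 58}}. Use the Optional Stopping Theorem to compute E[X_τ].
E[X_τ] = 47

X_n is a martingale and τ is a bounded-mean stopping time (indeed τ is finite a.s. with bounded expectation since the walk is in a bounded region). By the OST, E[X_τ] = E[X_0] = 47. Equivalently: E[X_τ] = 58 · P(hit 58 first) + 0 · P(hit 0 first) = 58 · (47/58) = 47.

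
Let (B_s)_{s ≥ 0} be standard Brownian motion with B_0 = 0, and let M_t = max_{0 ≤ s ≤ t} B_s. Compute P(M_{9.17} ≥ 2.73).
P(M_{9.17} ≥ 2.73) = 2·P(B_{9.17} ≥ 2.73) = 2(1 − Φ(2.73/√9.17)) ≈ 0.3673

By the reflection principle for Brownian motion, P(M_t ≥ a) = 2 · P(B_t ≥ a) for a ≥ 0. Since B_t ~ N(0, t), P(B_t ≥ 2.73) = 1 − Φ(2.73/√t) = 1 − Φ(2.73/√9.17) = 1 − Φ(0.9015). So
  P(M_{9.17} ≥ 2.73) = 2(1 − Φ(0.9015)) ≈ 0.3673.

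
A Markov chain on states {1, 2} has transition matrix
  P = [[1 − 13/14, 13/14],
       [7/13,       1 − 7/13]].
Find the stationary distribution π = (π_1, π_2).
π_1 = 98/267, π_2 = 169/267

Solve πP = π with π_1 + π_2 = 1. From πP = π: π_1 · (1 − 13/14) + π_2 · 7/13 = π_1 ⇒ π_2 · 7/13 = π_1 · 13/14 ⇒ π_2/π_1 = (13/14)/(7/13) = 169/98. Together with π_1 + π_2 = 1:
  π_1 = (7/13)/(13/14 + 7/13) = (7/13)/(267/182) = 98/267,
  π_2 = (13/14)/(13/14 + 7/13) = (13/14)/(267/182) = 169/267.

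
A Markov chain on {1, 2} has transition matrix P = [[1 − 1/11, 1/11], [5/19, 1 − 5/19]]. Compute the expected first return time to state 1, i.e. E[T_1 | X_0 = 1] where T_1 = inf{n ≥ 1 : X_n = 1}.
E[T_1 | X_0 = 1] = 1/π_1 = 74/55

For an irreducible recurrent Markov chain with stationary distribution π, E[T_i | X_0 = i] = 1/π_i (Kac's formula). Here π_1 = (5/19)/(1/11 + 5/19) = (5/19)/(74/209) = 55/74, so E[T_1 | X_0 = 1] = 1/π_1 = (1/11 + 5/19)/(5/19) = (74/209)/(5/19) = 74/55.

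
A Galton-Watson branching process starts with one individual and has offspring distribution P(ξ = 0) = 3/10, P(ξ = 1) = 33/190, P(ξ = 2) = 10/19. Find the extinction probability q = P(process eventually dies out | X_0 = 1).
q = 57/100

The pgf is f(s) = 3/10 + 33/190·s + 10/19·s². The extinction probability q is the smallest fixed point of f in [0, 1]. Setting s = f(s):
  10/19·s² + (33/190 − 1)·s + 3/10 = 0
  10/19·s² − (3/10 + 10/19)·s + 3/10 = 0
which factors as (s − 1)·(10/19·s − 3/10) = 0, giving roots s = 1 and s = (3/10)/(10/19) = 57/100.
Mean offspring μ = 33/190 + 2·10/19 = 233/190 > 1 (supercritical), so q < 1. The extinction probability is the smaller root: q = (3/10)/(10/19) = 57/100.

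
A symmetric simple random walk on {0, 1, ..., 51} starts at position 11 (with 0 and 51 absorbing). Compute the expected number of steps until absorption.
E[τ | X_0 = 11] = 440

Let v_k = E[τ | X_0 = k]. Boundary: v_0 = v_51 = 0. Recurrence: v_k = 1 + (v_{k-1} + v_{k+1})/2 for 1 ≤ k ≤ 50. The particular solution to v_k − (v_{k-1} + v_{k+1})/2 = 1 is v_k = −k^2. Adding homogeneous solution A + B k and matching boundaries gives v_k = k (51 − k). Substituting k = 11: v_11 = 11 · 40 = 440.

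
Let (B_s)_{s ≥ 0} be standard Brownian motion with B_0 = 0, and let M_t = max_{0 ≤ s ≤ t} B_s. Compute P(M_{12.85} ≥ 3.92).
P(M_{12.85} ≥ 3.92) = 2·P(B_{12.85} ≥ 3.92) = 2(1 − Φ(3.92/√12.85)) ≈ 0.2742

By the reflection principle for Brownian motion, P(M_t ≥ a) = 2 · P(B_t ≥ a) for a ≥ 0. Since B_t ~ N(0, t), P(B_t ≥ 3.92) = 1 − Φ(3.92/√t) = 1 − Φ(3.92/√12.85) = 1 − Φ(1.0935). So
  P(M_{12.85} ≥ 3.92) = 2(1 − Φ(1.0935)) ≈ 0.2742.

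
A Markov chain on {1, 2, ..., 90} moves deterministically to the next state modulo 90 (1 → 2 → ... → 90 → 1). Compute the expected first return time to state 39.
E[T_39 | X_0 = 39] = 90

The chain cycles deterministically, so starting at state 39 it returns in exactly 90 steps. Equivalently, the stationary distribution is uniform π_j = 1/90 for every state j, so by Kac's formula E[T_39] = 1/π_39 = 90.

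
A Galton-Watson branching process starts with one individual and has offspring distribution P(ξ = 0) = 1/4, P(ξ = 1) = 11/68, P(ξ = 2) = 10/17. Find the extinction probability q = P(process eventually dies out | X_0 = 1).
q = 17/40

The pgf is f(s) = 1/4 + 11/68·s + 10/17·s². The extinction probability q is the smallest fixed point of f in [0, 1]. Setting s = f(s):
  10/17·s² + (11/68 − 1)·s + 1/4 = 0
  10/17·s² − (1/4 + 10/17)·s + 1/4 = 0
which factors as (s − 1)·(10/17·s − 1/4) = 0, giving roots s = 1 and s = (1/4)/(10/17) = 17/40.
Mean offspring μ = 11/68 + 2·10/17 = 91/68 > 1 (supercritical), so q < 1. The extinction probability is the smaller root: q = (1/4)/(10/17) = 17/40.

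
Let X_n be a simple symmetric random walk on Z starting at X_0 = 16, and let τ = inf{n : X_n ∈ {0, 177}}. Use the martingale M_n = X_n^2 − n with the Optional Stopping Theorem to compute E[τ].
E[τ] = 2576

M_n = X_n^2 − n is a martingale (since E[X_{n+1}^2 | F_n] = X_n^2 + 1). By OST (τ has finite mean in a bounded region), E[M_τ] = E[M_0] = X_0^2 − 0 = 16^2 = 256. Also E[M_τ] = E[X_τ^2] − E[τ]. The walk exits at 0 or 177, with P(hit 177 first) = 16/177, so E[X_τ^2] = 177^2 · 16/177 + 0 = 2832. Thus E[τ] = E[X_τ^2] − E[M_τ] = 2832 − 256 = 2576 = 16(177 − 16) = 2576.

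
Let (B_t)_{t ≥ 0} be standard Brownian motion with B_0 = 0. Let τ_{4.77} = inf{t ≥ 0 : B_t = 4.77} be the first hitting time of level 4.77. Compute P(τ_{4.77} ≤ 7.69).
P(τ_{4.77} ≤ 7.69) = 2(1 − Φ(4.77/√7.69)) = 2(1 − Φ(1.7201)) ≈ 0.0854

By the reflection principle for standard BM, P(τ_b ≤ t) = 2 · P(B_t ≥ b). Since B_t ~ N(0, t), P(B_t ≥ 4.77) = 1 − Φ(4.77/√t) = 1 − Φ(4.77/√7.69) = 1 − Φ(1.7201) ≈ 0.04271. Doubling: P(τ_{4.77} ≤ 7.69) ≈ 2 · 0.04271 = 0.08542 ≈ 0.0854.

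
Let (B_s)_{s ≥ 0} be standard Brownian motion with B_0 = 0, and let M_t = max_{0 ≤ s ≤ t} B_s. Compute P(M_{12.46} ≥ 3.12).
P(M_{12.46} ≥ 3.12) = 2·P(B_{12.46} ≥ 3.12) = 2(1 − Φ(3.12/√12.46)) ≈ 0.3768

By the reflection principle for Brownian motion, P(M_t ≥ a) = 2 · P(B_t ≥ a) for a ≥ 0. Since B_t ~ N(0, t), P(B_t ≥ 3.12) = 1 − Φ(3.12/√t) = 1 − Φ(3.12/√12.46) = 1 − Φ(0.8839). So
  P(M_{12.46} ≥ 3.12) = 2(1 − Φ(0.8839)) ≈ 0.3768.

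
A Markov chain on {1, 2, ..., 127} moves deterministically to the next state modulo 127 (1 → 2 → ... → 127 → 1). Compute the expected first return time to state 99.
E[T_99 | X_0 = 99] = 127

The chain cycles deterministically, so starting at state 99 it returns in exactly 127 steps. Equivalently, the stationary distribution is uniform π_j = 1/127 for every state j, so by Kac's formula E[T_99] = 1/π_99 = 127.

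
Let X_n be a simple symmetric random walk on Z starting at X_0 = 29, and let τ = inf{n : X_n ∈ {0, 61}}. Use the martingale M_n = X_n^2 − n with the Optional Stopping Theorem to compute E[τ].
E[τ] = 928

M_n = X_n^2 − n is a martingale (since E[X_{n+1}^2 | F_n] = X_n^2 + 1). By OST (τ has finite mean in a bounded region), E[M_τ] = E[M_0] = X_0^2 − 0 = 29^2 = 841. Also E[M_τ] = E[X_τ^2] − E[τ]. The walk exits at 0 or 61, with P(hit 61 first) = 29/61, so E[X_τ^2] = 61^2 · 29/61 + 0 = 1769. Thus E[τ] = E[X_τ^2] − E[M_τ] = 1769 − 841 = 928 = 29(61 − 29) = 928.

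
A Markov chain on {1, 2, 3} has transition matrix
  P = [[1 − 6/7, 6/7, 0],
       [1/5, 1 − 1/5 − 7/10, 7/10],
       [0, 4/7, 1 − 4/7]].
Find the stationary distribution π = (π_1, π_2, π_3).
π = (28/295, 24/59, 147/295)

This is a birth-death chain on three states, which satisfies detailed balance: π_1 · P_{12} = π_2 · P_{21} and π_2 · P_{23} = π_3 · P_{32}.
From π_1 · 6/7 = π_2 · 1/5: π_2/π_1 = (6/7)/(1/5) = 30/7.
From π_2 · 7/10 = π_3 · 4/7: π_3/π_2 = (7/10)/(4/7) = 49/40.
Take π_1 proportional to 1; then unnormalized π = (1, 30/7, 21/4). Normalize by dividing by the sum 295/28:
  π = (28/295, 24/59, 147/295).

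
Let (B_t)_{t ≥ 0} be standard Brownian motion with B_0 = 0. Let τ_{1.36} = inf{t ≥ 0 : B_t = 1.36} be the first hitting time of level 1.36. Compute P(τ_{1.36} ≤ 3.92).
P(τ_{1.36} ≤ 3.92) = 2(1 − Φ(1.36/√3.92)) = 2(1 − Φ(0.6869)) ≈ 0.4921

By the reflection principle for standard BM, P(τ_b ≤ t) = 2 · P(B_t ≥ b). Since B_t ~ N(0, t), P(B_t ≥ 1.36) = 1 − Φ(1.36/√t) = 1 − Φ(1.36/√3.92) = 1 − Φ(0.6869) ≈ 0.24607. Doubling: P(τ_{1.36} ≤ 3.92) ≈ 2 · 0.24607 = 0.49214 ≈ 0.4921.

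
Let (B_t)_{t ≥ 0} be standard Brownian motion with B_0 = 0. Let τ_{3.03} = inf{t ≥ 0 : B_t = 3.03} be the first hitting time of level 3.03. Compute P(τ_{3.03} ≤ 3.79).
P(τ_{3.03} ≤ 3.79) = 2(1 − Φ(3.03/√3.79)) = 2(1 − Φ(1.5564)) ≈ 0.1196

By the reflection principle for standard BM, P(τ_b ≤ t) = 2 · P(B_t ≥ b). Since B_t ~ N(0, t), P(B_t ≥ 3.03) = 1 − Φ(3.03/√t) = 1 − Φ(3.03/√3.79) = 1 − Φ(1.5564) ≈ 0.05981. Doubling: P(τ_{3.03} ≤ 3.79) ≈ 2 · 0.05981 = 0.11962 ≈ 0.1196.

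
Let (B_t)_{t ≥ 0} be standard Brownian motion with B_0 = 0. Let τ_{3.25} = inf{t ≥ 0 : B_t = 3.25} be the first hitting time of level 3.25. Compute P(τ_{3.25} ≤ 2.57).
P(τ_{3.25} ≤ 2.57) = 2(1 − Φ(3.25/√2.57)) = 2(1 − Φ(2.0273)) ≈ 0.0426

By the reflection principle for standard BM, P(τ_b ≤ t) = 2 · P(B_t ≥ b). Since B_t ~ N(0, t), P(B_t ≥ 3.25) = 1 − Φ(3.25/√t) = 1 − Φ(3.25/√2.57) = 1 − Φ(2.0273) ≈ 0.02132. Doubling: P(τ_{3.25} ≤ 2.57) ≈ 2 · 0.02132 = 0.04264 ≈ 0.0426.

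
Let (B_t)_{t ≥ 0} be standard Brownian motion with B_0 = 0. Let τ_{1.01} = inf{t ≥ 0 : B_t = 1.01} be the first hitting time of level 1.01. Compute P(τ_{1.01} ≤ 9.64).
P(τ_{1.01} ≤ 9.64) = 2(1 − Φ(1.01/√9.64)) = 2(1 − Φ(0.3253)) ≈ 0.7450

By the reflection principle for standard BM, P(τ_b ≤ t) = 2 · P(B_t ≥ b). Since B_t ~ N(0, t), P(B_t ≥ 1.01) = 1 − Φ(1.01/√t) = 1 − Φ(1.01/√9.64) = 1 − Φ(0.3253) ≈ 0.37248. Doubling: P(τ_{1.01} ≤ 9.64) ≈ 2 · 0.37248 = 0.74496 ≈ 0.7450.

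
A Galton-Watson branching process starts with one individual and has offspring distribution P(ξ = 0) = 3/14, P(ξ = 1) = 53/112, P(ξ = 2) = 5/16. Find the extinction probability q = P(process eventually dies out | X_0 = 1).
q = 24/35

The pgf is f(s) = 3/14 + 53/112·s + 5/16·s². The extinction probability q is the smallest fixed point of f in [0, 1]. Setting s = f(s):
  5/16·s² + (53/112 − 1)·s + 3/14 = 0
  5/16·s² − (3/14 + 5/16)·s + 3/14 = 0
which factors as (s − 1)·(5/16·s − 3/14) = 0, giving roots s = 1 and s = (3/14)/(5/16) = 24/35.
Mean offspring μ = 53/112 + 2·5/16 = 123/112 > 1 (supercritical), so q < 1. The extinction probability is the smaller root: q = (3/14)/(5/16) = 24/35.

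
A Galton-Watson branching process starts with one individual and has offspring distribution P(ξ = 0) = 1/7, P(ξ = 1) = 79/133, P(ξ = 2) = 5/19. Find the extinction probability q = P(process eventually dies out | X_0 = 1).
q = 19/35

The pgf is f(s) = 1/7 + 79/133·s + 5/19·s². The extinction probability q is the smallest fixed point of f in [0, 1]. Setting s = f(s):
  5/19·s² + (79/133 − 1)·s + 1/7 = 0
  5/19·s² − (1/7 + 5/19)·s + 1/7 = 0
which factors as (s − 1)·(5/19·s − 1/7) = 0, giving roots s = 1 and s = (1/7)/(5/19) = 19/35.
Mean offspring μ = 79/133 + 2·5/19 = 149/133 > 1 (supercritical), so q < 1. The extinction probability is the smaller root: q = (1/7)/(5/19) = 19/35.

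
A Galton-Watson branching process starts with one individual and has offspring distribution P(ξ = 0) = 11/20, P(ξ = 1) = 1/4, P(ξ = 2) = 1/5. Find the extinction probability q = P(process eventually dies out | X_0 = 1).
q = 1

Mean offspring μ = 0·11/20 + 1·1/4 + 2·1/5 = 13/20 ≤ 1. For μ ≤ 1 with offspring not concentrated at 1, the Galton-Watson process goes extinct almost surely, so q = 1.
(Algebraic check: The pgf is f(s) = 11/20 + 1/4·s + 1/5·s². The extinction probability q is the smallest fixed point of f in [0, 1]. Setting s = f(s):
  1/5·s² + (1/4 − 1)·s + 11/20 = 0
  1/5·s² − (11/20 + 1/5)·s + 11/20 = 0
which factors as (s − 1)·(1/5·s − 11/20) = 0, giving roots s = 1 and s = (11/20)/(1/5) = 11/4. Since 11/4 ≥ 1, the smallest root in [0, 1] is s = 1.)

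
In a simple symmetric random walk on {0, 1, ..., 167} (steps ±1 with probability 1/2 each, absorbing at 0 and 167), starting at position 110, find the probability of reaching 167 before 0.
P(hit 167 before 0) = 110/167

Let u_k = P(hit 167 before 0 | start at k). Then u_0 = 0, u_167 = 1, and u_k = u_{k-1}/2 + u_{k+1}/2 for 1 ≤ k ≤ 166. This harmonic recurrence is solved by u_k = k/167, giving u_110 = 110/167.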